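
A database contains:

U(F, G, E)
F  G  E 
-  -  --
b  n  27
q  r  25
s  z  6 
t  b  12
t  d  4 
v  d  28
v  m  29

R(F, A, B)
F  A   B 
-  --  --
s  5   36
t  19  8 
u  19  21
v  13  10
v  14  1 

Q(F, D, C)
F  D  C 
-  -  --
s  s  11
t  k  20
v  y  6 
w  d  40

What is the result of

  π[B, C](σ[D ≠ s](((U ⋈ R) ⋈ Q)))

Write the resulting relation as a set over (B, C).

U ⋈ R (natural join on F): {(s, z, 6, 5, 36), (t, b, 12, 19, 8), (t, d, 4, 19, 8), (v, d, 28, 13, 10), (v, d, 28, 14, 1), (v, m, 29, 13, 10), (v, m, 29, 14, 1)}
(U ⋈ R) ⋈ Q (natural join on F): {(s, z, 6, 5, 36, s, 11), (t, b, 12, 19, 8, k, 20), (t, d, 4, 19, 8, k, 20), (v, d, 28, 13, 10, y, 6), (v, d, 28, 14, 1, y, 6), (v, m, 29, 13, 10, y, 6), (v, m, 29, 14, 1, y, 6)}
σ[D ≠ s]: keep tuples satisfying D ≠ s → {(t, b, 12, 19, 8, k, 20), (t, d, 4, 19, 8, k, 20), (v, d, 28, 13, 10, y, 6), (v, d, 28, 14, 1, y, 6), (v, m, 29, 13, 10, y, 6), (v, m, 29, 14, 1, y, 6)}
Keep only column(s) B, C (3 duplicate(s) eliminated): {(1, 6), (10, 6), (8, 20)}

{(1, 6), (10, 6), (8, 20)}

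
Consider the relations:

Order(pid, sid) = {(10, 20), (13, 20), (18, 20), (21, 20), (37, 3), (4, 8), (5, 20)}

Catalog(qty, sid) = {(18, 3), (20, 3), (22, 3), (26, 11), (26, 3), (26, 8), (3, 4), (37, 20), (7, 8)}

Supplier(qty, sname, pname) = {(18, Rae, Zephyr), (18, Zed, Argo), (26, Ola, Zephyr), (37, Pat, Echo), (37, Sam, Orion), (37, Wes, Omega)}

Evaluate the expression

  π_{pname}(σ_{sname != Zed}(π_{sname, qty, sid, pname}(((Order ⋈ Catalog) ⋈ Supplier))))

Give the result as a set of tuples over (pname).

Joining Order and Catalog on sid yields {(10, 20, 37), (13, 20, 37), (18, 20, 37), (21, 20, 37), (37, 3, 18), (37, 3, 20), (37, 3, 22), (37, 3, 26), (4, 8, 26), (4, 8, 7), (5, 20, 37)}.
Joining (Order ⋈ Catalog) and Supplier on qty yields {(10, 20, 37, Pat, Echo), (10, 20, 37, Sam, Orion), (10, 20, 37, Wes, Omega), (13, 20, 37, Pat, Echo), (13, 20, 37, Sam, Orion), (13, 20, 37, Wes, Omega), (18, 20, 37, Pat, Echo), (18, 20, 37, Sam, Orion), (18, 20, 37, Wes, Omega), (21, 20, 37, Pat, Echo), (21, 20, 37, Sam, Orion), (21, 20, 37, Wes, Omega), (37, 3, 18, Rae, Zephyr), (37, 3, 18, Zed, Argo), (37, 3, 26, Ola, Zephyr), (4, 8, 26, Ola, Zephyr), (5, 20, 37, Pat, Echo), (5, 20, 37, Sam, Orion), (5, 20, 37, Wes, Omega)}.
Projecting to sname, qty, sid, pname (12 duplicate(s) eliminated): {(Ola, 26, 3, Zephyr), (Ola, 26, 8, Zephyr), (Pat, 37, 20, Echo), (Rae, 18, 3, Zephyr), (Sam, 37, 20, Orion), (Wes, 37, 20, Omega), (Zed, 18, 3, Argo)}
Apply σ_{sname != Zed}; surviving tuples: {(Ola, 26, 3, Zephyr), (Ola, 26, 8, Zephyr), (Pat, 37, 20, Echo), (Rae, 18, 3, Zephyr), (Sam, 37, 20, Orion), (Wes, 37, 20, Omega)}
Projecting to pname (2 duplicate(s) eliminated): {Echo, Omega, Orion, Zephyr}

{Echo, Omega, Orion, Zephyr}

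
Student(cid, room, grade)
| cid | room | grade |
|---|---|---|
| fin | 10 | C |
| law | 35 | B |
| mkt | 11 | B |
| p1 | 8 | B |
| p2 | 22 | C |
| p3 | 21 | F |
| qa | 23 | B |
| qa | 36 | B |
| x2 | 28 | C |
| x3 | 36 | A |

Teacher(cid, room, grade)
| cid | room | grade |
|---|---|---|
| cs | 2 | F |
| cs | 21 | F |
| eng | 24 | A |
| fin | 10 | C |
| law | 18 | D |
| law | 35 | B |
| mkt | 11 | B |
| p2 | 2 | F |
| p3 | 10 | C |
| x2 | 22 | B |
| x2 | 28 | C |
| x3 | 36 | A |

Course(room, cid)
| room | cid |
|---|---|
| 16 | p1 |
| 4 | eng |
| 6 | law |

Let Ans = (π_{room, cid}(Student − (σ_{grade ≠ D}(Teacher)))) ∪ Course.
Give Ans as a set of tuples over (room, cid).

{(16, p1), (21, p3), (22, p2), (23, qa), (36, qa), (4, eng), (6, law), (8, p1)}

Filtering on grade ≠ D leaves {(cs, 2, F), (cs, 21, F), (eng, 24, A), (fin, 10, C), (law, 35, B), (mkt, 11, B), (p2, 2, F), (p3, 10, C), (x2, 22, B), (x2, 28, C), (x3, 36, A)}.
Difference: {(fin, 10, C), (law, 35, B), (mkt, 11, B), (p1, 8, B), (p2, 22, C), (p3, 21, F), (qa, 23, B), (qa, 36, B), (x2, 28, C), (x3, 36, A)} with {(cs, 2, F), (cs, 21, F), (eng, 24, A), (fin, 10, C), (law, 35, B), (mkt, 11, B), (p2, 2, F), (p3, 10, C), (x2, 22, B), (x2, 28, C), (x3, 36, A)} → {(p1, 8, B), (p2, 22, C), (p3, 21, F), (qa, 23, B), (qa, 36, B)}
Projecting to room, cid: {(21, p3), (22, p2), (23, qa), (36, qa), (8, p1)}
Union: {(21, p3), (22, p2), (23, qa), (36, qa), (8, p1)} with {(16, p1), (4, eng), (6, law)} → {(16, p1), (21, p3), (22, p2), (23, qa), (36, qa), (4, eng), (6, law), (8, p1)}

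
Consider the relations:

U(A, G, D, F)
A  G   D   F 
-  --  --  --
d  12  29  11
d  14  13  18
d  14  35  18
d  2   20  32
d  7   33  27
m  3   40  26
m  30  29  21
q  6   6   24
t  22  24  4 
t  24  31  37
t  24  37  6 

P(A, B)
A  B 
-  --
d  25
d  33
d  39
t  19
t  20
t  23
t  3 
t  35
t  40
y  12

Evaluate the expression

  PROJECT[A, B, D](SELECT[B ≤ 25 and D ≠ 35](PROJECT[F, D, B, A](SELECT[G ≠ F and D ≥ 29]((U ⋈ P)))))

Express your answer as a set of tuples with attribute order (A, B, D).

{(d, 25, 29), (d, 25, 33), (t, 19, 31), (t, 19, 37), (t, 20, 31), (t, 20, 37), (t, 23, 31), (t, 23, 37), (t, 3, 31), (t, 3, 37)}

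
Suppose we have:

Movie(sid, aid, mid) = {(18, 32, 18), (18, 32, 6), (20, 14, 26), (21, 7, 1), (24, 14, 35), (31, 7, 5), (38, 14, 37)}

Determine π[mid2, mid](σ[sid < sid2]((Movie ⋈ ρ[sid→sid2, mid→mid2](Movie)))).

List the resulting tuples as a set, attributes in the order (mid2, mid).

ρ[sid→sid2, mid→mid2]: schema becomes (sid2, aid, mid2); tuples unchanged.
Movie ⋈ ρ[sid→sid2, mid→mid2](Movie) (natural join on aid): {(18, 32, 18, 18, 18), (18, 32, 18, 18, 6), (18, 32, 6, 18, 18), (18, 32, 6, 18, 6), (20, 14, 26, 20, 26), (20, 14, 26, 24, 35), (20, 14, 26, 38, 37), (21, 7, 1, 21, 1), (21, 7, 1, 31, 5), (24, 14, 35, 20, 26), (24, 14, 35, 24, 35), (24, 14, 35, 38, 37), (31, 7, 5, 21, 1), (31, 7, 5, 31, 5), (38, 14, 37, 20, 26), (38, 14, 37, 24, 35), (38, 14, 37, 38, 37)}
Apply σ_{sid < sid2}; surviving tuples: {(20, 14, 26, 24, 35), (20, 14, 26, 38, 37), (21, 7, 1, 31, 5), (24, 14, 35, 38, 37)}
π[mid2, mid]: project onto (mid2, mid) → {(35, 26), (37, 26), (37, 35), (5, 1)}

{(35, 26), (37, 26), (37, 35), (5, 1)}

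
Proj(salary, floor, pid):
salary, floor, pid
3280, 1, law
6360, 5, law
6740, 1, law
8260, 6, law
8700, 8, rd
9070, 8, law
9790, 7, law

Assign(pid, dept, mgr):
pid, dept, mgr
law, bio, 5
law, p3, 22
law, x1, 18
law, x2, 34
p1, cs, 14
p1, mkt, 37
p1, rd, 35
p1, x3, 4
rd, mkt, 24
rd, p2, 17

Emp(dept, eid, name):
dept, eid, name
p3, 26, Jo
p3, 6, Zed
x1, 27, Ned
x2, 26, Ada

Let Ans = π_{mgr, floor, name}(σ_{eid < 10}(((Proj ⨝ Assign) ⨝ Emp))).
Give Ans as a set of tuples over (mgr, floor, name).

{(22, 1, Zed), (22, 5, Zed), (22, 6, Zed), (22, 7, Zed), (22, 8, Zed)}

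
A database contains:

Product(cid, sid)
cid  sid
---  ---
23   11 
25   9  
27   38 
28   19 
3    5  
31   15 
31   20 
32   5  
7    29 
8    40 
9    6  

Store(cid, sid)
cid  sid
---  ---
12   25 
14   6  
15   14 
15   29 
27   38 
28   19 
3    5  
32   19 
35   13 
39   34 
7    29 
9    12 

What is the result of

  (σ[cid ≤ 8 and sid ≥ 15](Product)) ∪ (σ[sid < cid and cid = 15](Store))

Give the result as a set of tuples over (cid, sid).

{(15, 14), (7, 29), (8, 40)}

Apply σ_{cid ≤ 8 and sid ≥ 15}; surviving tuples: {(7, 29), (8, 40)}
Apply σ_{sid < cid and cid = 15}; surviving tuples: {(15, 14)}
Union: {(7, 29), (8, 40)} with {(15, 14)} → {(15, 14), (7, 29), (8, 40)}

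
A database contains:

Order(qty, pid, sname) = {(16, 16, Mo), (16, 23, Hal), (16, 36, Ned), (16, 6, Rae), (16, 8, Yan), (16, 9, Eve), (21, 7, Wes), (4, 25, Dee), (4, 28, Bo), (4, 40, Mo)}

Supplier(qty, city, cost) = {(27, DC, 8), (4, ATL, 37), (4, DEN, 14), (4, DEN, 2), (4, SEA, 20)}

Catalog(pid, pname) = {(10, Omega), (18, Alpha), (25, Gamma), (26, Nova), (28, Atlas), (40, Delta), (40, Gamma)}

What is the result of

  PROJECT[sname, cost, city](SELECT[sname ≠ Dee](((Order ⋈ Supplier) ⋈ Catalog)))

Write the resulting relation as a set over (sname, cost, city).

{(Bo, 14, DEN), (Bo, 2, DEN), (Bo, 20, SEA), (Bo, 37, ATL), (Mo, 14, DEN), (Mo, 2, DEN), (Mo, 20, SEA), (Mo, 37, ATL)}

Joining Order and Supplier on qty yields {(4, 25, Dee, ATL, 37), (4, 25, Dee, DEN, 14), (4, 25, Dee, DEN, 2), (4, 25, Dee, SEA, 20), (4, 28, Bo, ATL, 37), (4, 28, Bo, DEN, 14), (4, 28, Bo, DEN, 2), (4, 28, Bo, SEA, 20), (4, 40, Mo, ATL, 37), (4, 40, Mo, DEN, 14), (4, 40, Mo, DEN, 2), (4, 40, Mo, SEA, 20)}.
Joining (Order ⋈ Supplier) and Catalog on pid yields {(4, 25, Dee, ATL, 37, Gamma), (4, 25, Dee, DEN, 14, Gamma), (4, 25, Dee, DEN, 2, Gamma), (4, 25, Dee, SEA, 20, Gamma), (4, 28, Bo, ATL, 37, Atlas), (4, 28, Bo, DEN, 14, Atlas), (4, 28, Bo, DEN, 2, Atlas), (4, 28, Bo, SEA, 20, Atlas), (4, 40, Mo, ATL, 37, Delta), (4, 40, Mo, ATL, 37, Gamma), (4, 40, Mo, DEN, 14, Delta), (4, 40, Mo, DEN, 14, Gamma), (4, 40, Mo, DEN, 2, Delta), (4, 40, Mo, DEN, 2, Gamma), (4, 40, Mo, SEA, 20, Delta), (4, 40, Mo, SEA, 20, Gamma)}.
Filtering on sname ≠ Dee leaves {(4, 28, Bo, ATL, 37, Atlas), (4, 28, Bo, DEN, 14, Atlas), (4, 28, Bo, DEN, 2, Atlas), (4, 28, Bo, SEA, 20, Atlas), (4, 40, Mo, ATL, 37, Delta), (4, 40, Mo, ATL, 37, Gamma), (4, 40, Mo, DEN, 14, Delta), (4, 40, Mo, DEN, 14, Gamma), (4, 40, Mo, DEN, 2, Delta), (4, 40, Mo, DEN, 2, Gamma), (4, 40, Mo, SEA, 20, Delta), (4, 40, Mo, SEA, 20, Gamma)}.
π_{sname, cost, city} gives {(Bo, 14, DEN), (Bo, 2, DEN), (Bo, 20, SEA), (Bo, 37, ATL), (Mo, 14, DEN), (Mo, 2, DEN), (Mo, 20, SEA), (Mo, 37, ATL)} (4 duplicate(s) eliminated).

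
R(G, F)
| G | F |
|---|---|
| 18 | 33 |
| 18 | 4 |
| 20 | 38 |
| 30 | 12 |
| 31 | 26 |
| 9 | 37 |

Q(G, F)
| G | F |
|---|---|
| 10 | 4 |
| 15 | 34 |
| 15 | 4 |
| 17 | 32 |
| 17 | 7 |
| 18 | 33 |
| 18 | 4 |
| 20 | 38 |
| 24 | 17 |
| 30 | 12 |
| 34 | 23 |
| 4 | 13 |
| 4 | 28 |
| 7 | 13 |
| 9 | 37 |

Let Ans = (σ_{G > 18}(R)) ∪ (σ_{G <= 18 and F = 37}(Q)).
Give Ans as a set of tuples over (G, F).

σ[G > 18]: keep tuples satisfying G > 18 → {(20, 38), (30, 12), (31, 26)}
σ[G <= 18 and F = 37]: keep tuples satisfying G <= 18 and F = 37 → {(9, 37)}
Union: {(20, 38), (30, 12), (31, 26)} with {(9, 37)} → {(20, 38), (30, 12), (31, 26), (9, 37)}

{(20, 38), (30, 12), (31, 26), (9, 37)}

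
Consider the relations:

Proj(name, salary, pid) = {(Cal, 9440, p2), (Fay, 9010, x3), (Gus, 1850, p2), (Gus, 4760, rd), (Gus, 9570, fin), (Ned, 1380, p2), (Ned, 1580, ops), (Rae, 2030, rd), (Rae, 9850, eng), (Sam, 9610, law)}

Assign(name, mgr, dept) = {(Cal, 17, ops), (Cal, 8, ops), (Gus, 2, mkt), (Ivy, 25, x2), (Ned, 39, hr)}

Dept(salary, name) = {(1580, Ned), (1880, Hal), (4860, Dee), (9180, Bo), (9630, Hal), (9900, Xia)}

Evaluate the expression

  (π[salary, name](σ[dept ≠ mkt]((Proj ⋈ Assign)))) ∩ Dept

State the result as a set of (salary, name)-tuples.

{(1580, Ned)}

Natural join on name: {(Cal, 9440, p2, 17, ops), (Cal, 9440, p2, 8, ops), (Gus, 1850, p2, 2, mkt), (Gus, 4760, rd, 2, mkt), (Gus, 9570, fin, 2, mkt), (Ned, 1380, p2, 39, hr), (Ned, 1580, ops, 39, hr)}
Selection dept ≠ mkt: {(Cal, 9440, p2, 17, ops), (Cal, 9440, p2, 8, ops), (Ned, 1380, p2, 39, hr), (Ned, 1580, ops, 39, hr)}
Keep only column(s) salary, name (1 duplicate(s) eliminated): {(1380, Ned), (1580, Ned), (9440, Cal)}
Taking the intersection: {(1580, Ned)}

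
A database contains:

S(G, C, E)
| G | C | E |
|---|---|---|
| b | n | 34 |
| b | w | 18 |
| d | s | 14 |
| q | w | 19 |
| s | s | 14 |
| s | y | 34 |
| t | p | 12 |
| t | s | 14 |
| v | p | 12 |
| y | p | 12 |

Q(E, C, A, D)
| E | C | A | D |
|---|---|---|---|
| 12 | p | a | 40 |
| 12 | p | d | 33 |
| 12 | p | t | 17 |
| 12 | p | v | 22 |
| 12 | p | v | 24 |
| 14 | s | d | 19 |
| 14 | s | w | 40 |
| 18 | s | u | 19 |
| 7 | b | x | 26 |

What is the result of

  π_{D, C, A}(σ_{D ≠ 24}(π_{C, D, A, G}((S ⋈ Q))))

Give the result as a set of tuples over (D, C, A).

{(17, p, t), (19, s, d), (22, p, v), (33, p, d), (40, p, a), (40, s, w)}

Joining S and Q on C, E yields {(d, s, 14, d, 19), (d, s, 14, w, 40), (s, s, 14, d, 19), (s, s, 14, w, 40), (t, p, 12, a, 40), (t, p, 12, d, 33), (t, p, 12, t, 17), (t, p, 12, v, 22), (t, p, 12, v, 24), (t, s, 14, d, 19), (t, s, 14, w, 40), (v, p, 12, a, 40), (v, p, 12, d, 33), (v, p, 12, t, 17), (v, p, 12, v, 22), (v, p, 12, v, 24), (y, p, 12, a, 40), (y, p, 12, d, 33), (y, p, 12, t, 17), (y, p, 12, v, 22), (y, p, 12, v, 24)}.
π[C, D, A, G]: project onto (C, D, A, G) → {(p, 17, t, t), (p, 17, t, v), (p, 17, t, y), (p, 22, v, t), (p, 22, v, v), (p, 22, v, y), (p, 24, v, t), (p, 24, v, v), (p, 24, v, y), (p, 33, d, t), (p, 33, d, v), (p, 33, d, y), (p, 40, a, t), (p, 40, a, v), (p, 40, a, y), (s, 19, d, d), (s, 19, d, s), (s, 19, d, t), (s, 40, w, d), (s, 40, w, s), (s, 40, w, t)}
Apply σ_{D ≠ 24}; surviving tuples: {(p, 17, t, t), (p, 17, t, v), (p, 17, t, y), (p, 22, v, t), (p, 22, v, v), (p, 22, v, y), (p, 33, d, t), (p, 33, d, v), (p, 33, d, y), (p, 40, a, t), (p, 40, a, v), (p, 40, a, y), (s, 19, d, d), (s, 19, d, s), (s, 19, d, t), (s, 40, w, d), (s, 40, w, s), (s, 40, w, t)}
π[D, C, A]: project onto (D, C, A) (12 duplicate(s) eliminated) → {(17, p, t), (19, s, d), (22, p, v), (33, p, d), (40, p, a), (40, s, w)}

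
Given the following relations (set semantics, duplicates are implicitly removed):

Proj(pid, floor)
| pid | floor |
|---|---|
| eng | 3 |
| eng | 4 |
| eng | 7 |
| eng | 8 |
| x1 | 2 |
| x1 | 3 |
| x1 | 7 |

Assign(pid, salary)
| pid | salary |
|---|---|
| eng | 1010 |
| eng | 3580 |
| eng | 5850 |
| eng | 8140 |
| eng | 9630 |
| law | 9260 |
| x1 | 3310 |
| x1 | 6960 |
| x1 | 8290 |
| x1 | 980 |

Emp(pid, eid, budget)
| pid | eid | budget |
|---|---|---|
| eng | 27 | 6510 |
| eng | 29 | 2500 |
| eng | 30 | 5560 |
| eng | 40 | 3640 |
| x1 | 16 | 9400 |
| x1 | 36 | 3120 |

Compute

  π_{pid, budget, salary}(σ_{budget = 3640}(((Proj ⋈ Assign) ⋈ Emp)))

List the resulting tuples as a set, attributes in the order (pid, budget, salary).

Natural join on pid: {(eng, 3, 1010), (eng, 3, 3580), (eng, 3, 5850), (eng, 3, 8140), (eng, 3, 9630), (eng, 4, 1010), (eng, 4, 3580), (eng, 4, 5850), (eng, 4, 8140), (eng, 4, 9630), (eng, 7, 1010), (eng, 7, 3580), (eng, 7, 5850), (eng, 7, 8140), (eng, 7, 9630), (eng, 8, 1010), (eng, 8, 3580), (eng, 8, 5850), (eng, 8, 8140), (eng, 8, 9630), (x1, 2, 3310), (x1, 2, 6960), (x1, 2, 8290), (x1, 2, 980), (x1, 3, 3310), (x1, 3, 6960), (x1, 3, 8290), (x1, 3, 980), (x1, 7, 3310), (x1, 7, 6960), (x1, 7, 8290), (x1, 7, 980)}
Natural join on pid: {(eng, 3, 1010, 27, 6510), (eng, 3, 1010, 29, 2500), (eng, 3, 1010, 30, 5560), (eng, 3, 1010, 40, 3640), (eng, 3, 3580, 27, 6510), (eng, 3, 3580, 29, 2500), (eng, 3, 3580, 30, 5560), (eng, 3, 3580, 40, 3640), (eng, 3, 5850, 27, 6510), (eng, 3, 5850, 29, 2500), (eng, 3, 5850, 30, 5560), (eng, 3, 5850, 40, 3640), (eng, 3, 8140, 27, 6510), (eng, 3, 8140, 29, 2500), (eng, 3, 8140, 30, 5560), (eng, 3, 8140, 40, 3640), (eng, 3, 9630, 27, 6510), (eng, 3, 9630, 29, 2500), (eng, 3, 9630, 30, 5560), (eng, 3, 9630, 40, 3640), (eng, 4, 1010, 27, 6510), (eng, 4, 1010, 29, 2500), (eng, 4, 1010, 30, 5560), (eng, 4, 1010, 40, 3640), (eng, 4, 3580, 27, 6510), (eng, 4, 3580, 29, 2500), (eng, 4, 3580, 30, 5560), (eng, 4, 3580, 40, 3640), (eng, 4, 5850, 27, 6510), (eng, 4, 5850, 29, 2500), (eng, 4, 5850, 30, 5560), (eng, 4, 5850, 40, 3640), (eng, 4, 8140, 27, 6510), (eng, 4, 8140, 29, 2500), (eng, 4, 8140, 30, 5560), (eng, 4, 8140, 40, 3640), (eng, 4, 9630, 27, 6510), (eng, 4, 9630, 29, 2500), (eng, 4, 9630, 30, 5560), (eng, 4, 9630, 40, 3640), (eng, 7, 1010, 27, 6510), (eng, 7, 1010, 29, 2500), (eng, 7, 1010, 30, 5560), (eng, 7, 1010, 40, 3640), (eng, 7, 3580, 27, 6510), (eng, 7, 3580, 29, 2500), (eng, 7, 3580, 30, 5560), (eng, 7, 3580, 40, 3640), (eng, 7, 5850, 27, 6510), (eng, 7, 5850, 29, 2500), (eng, 7, 5850, 30, 5560), (eng, 7, 5850, 40, 3640), (eng, 7, 8140, 27, 6510), (eng, 7, 8140, 29, 2500), (eng, 7, 8140, 30, 5560), (eng, 7, 8140, 40, 3640), (eng, 7, 9630, 27, 6510), (eng, 7, 9630, 29, 2500), (eng, 7, 9630, 30, 5560), (eng, 7, 9630, 40, 3640), (eng, 8, 1010, 27, 6510), (eng, 8, 1010, 29, 2500), (eng, 8, 1010, 30, 5560), (eng, 8, 1010, 40, 3640), (eng, 8, 3580, 27, 6510), (eng, 8, 3580, 29, 2500), (eng, 8, 3580, 30, 5560), (eng, 8, 3580, 40, 3640), (eng, 8, 5850, 27, 6510), (eng, 8, 5850, 29, 2500), (eng, 8, 5850, 30, 5560), (eng, 8, 5850, 40, 3640), (eng, 8, 8140, 27, 6510), (eng, 8, 8140, 29, 2500), (eng, 8, 8140, 30, 5560), (eng, 8, 8140, 40, 3640), (eng, 8, 9630, 27, 6510), (eng, 8, 9630, 29, 2500), (eng, 8, 9630, 30, 5560), (eng, 8, 9630, 40, 3640), (x1, 2, 3310, 16, 9400), (x1, 2, 3310, 36, 3120), (x1, 2, 6960, 16, 9400), (x1, 2, 6960, 36, 3120), (x1, 2, 8290, 16, 9400), (x1, 2, 8290, 36, 3120), (x1, 2, 980, 16, 9400), (x1, 2, 980, 36, 3120), (x1, 3, 3310, 16, 9400), (x1, 3, 3310, 36, 3120), (x1, 3, 6960, 16, 9400), (x1, 3, 6960, 36, 3120), (x1, 3, 8290, 16, 9400), (x1, 3, 8290, 36, 3120), (x1, 3, 980, 16, 9400), (x1, 3, 980, 36, 3120), (x1, 7, 3310, 16, 9400), (x1, 7, 3310, 36, 3120), (x1, 7, 6960, 16, 9400), (x1, 7, 6960, 36, 3120), (x1, 7, 8290, 16, 9400), (x1, 7, 8290, 36, 3120), (x1, 7, 980, 16, 9400), (x1, 7, 980, 36, 3120)}
Selection budget = 3640: {(eng, 3, 1010, 40, 3640), (eng, 3, 3580, 40, 3640), (eng, 3, 5850, 40, 3640), (eng, 3, 8140, 40, 3640), (eng, 3, 9630, 40, 3640), (eng, 4, 1010, 40, 3640), (eng, 4, 3580, 40, 3640), (eng, 4, 5850, 40, 3640), (eng, 4, 8140, 40, 3640), (eng, 4, 9630, 40, 3640), (eng, 7, 1010, 40, 3640), (eng, 7, 3580, 40, 3640), (eng, 7, 5850, 40, 3640), (eng, 7, 8140, 40, 3640), (eng, 7, 9630, 40, 3640), (eng, 8, 1010, 40, 3640), (eng, 8, 3580, 40, 3640), (eng, 8, 5850, 40, 3640), (eng, 8, 8140, 40, 3640), (eng, 8, 9630, 40, 3640)}
Projecting to pid, budget, salary (15 duplicate(s) eliminated): {(eng, 3640, 1010), (eng, 3640, 3580), (eng, 3640, 5850), (eng, 3640, 8140), (eng, 3640, 9630)}

{(eng, 3640, 1010), (eng, 3640, 3580), (eng, 3640, 5850), (eng, 3640, 8140), (eng, 3640, 9630)}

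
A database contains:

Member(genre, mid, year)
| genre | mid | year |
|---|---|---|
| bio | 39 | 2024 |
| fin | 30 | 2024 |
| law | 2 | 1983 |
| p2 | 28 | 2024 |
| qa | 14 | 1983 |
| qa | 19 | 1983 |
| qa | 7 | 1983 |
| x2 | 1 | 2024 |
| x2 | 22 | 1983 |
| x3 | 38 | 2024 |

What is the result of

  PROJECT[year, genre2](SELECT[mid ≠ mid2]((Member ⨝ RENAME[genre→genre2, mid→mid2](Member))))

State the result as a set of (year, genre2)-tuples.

{(1983, law), (1983, qa), (1983, x2), (2024, bio), (2024, fin), (2024, p2), (2024, x2), (2024, x3)}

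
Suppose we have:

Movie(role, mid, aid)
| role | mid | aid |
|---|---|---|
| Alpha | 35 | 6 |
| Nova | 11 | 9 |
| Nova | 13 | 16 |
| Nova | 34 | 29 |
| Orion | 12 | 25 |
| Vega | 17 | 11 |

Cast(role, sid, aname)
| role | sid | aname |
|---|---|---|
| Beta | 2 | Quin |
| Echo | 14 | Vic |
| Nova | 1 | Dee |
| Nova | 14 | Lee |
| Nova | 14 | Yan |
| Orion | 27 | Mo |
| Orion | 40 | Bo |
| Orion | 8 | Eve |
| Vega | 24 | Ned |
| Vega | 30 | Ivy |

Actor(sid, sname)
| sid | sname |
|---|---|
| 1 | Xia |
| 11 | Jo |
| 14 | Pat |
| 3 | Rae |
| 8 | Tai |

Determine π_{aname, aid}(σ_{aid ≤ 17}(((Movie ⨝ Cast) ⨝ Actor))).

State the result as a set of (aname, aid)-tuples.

Natural join on role: {(Nova, 11, 9, 1, Dee), (Nova, 11, 9, 14, Lee), (Nova, 11, 9, 14, Yan), (Nova, 13, 16, 1, Dee), (Nova, 13, 16, 14, Lee), (Nova, 13, 16, 14, Yan), (Nova, 34, 29, 1, Dee), (Nova, 34, 29, 14, Lee), (Nova, 34, 29, 14, Yan), (Orion, 12, 25, 27, Mo), (Orion, 12, 25, 40, Bo), (Orion, 12, 25, 8, Eve), (Vega, 17, 11, 24, Ned), (Vega, 17, 11, 30, Ivy)}
Natural join on sid: {(Nova, 11, 9, 1, Dee, Xia), (Nova, 11, 9, 14, Lee, Pat), (Nova, 11, 9, 14, Yan, Pat), (Nova, 13, 16, 1, Dee, Xia), (Nova, 13, 16, 14, Lee, Pat), (Nova, 13, 16, 14, Yan, Pat), (Nova, 34, 29, 1, Dee, Xia), (Nova, 34, 29, 14, Lee, Pat), (Nova, 34, 29, 14, Yan, Pat), (Orion, 12, 25, 8, Eve, Tai)}
Filtering on aid ≤ 17 leaves {(Nova, 11, 9, 1, Dee, Xia), (Nova, 11, 9, 14, Lee, Pat), (Nova, 11, 9, 14, Yan, Pat), (Nova, 13, 16, 1, Dee, Xia), (Nova, 13, 16, 14, Lee, Pat), (Nova, 13, 16, 14, Yan, Pat)}.
Keep only column(s) aname, aid: {(Dee, 16), (Dee, 9), (Lee, 16), (Lee, 9), (Yan, 16), (Yan, 9)}

{(Dee, 16), (Dee, 9), (Lee, 16), (Lee, 9), (Yan, 16), (Yan, 9)}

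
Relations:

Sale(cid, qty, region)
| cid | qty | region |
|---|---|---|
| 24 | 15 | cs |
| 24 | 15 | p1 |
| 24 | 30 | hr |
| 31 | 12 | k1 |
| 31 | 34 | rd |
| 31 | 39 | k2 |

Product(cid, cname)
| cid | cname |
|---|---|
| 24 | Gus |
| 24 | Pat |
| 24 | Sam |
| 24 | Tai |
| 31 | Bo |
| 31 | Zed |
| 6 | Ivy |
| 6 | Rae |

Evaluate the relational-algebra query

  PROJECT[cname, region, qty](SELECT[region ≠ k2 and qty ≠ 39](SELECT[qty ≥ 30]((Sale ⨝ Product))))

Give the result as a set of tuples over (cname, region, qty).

Joining Sale and Product on cid yields {(24, 15, cs, Gus), (24, 15, cs, Pat), (24, 15, cs, Sam), (24, 15, cs, Tai), (24, 15, p1, Gus), (24, 15, p1, Pat), (24, 15, p1, Sam), (24, 15, p1, Tai), (24, 30, hr, Gus), (24, 30, hr, Pat), (24, 30, hr, Sam), (24, 30, hr, Tai), (31, 12, k1, Bo), (31, 12, k1, Zed), (31, 34, rd, Bo), (31, 34, rd, Zed), (31, 39, k2, Bo), (31, 39, k2, Zed)}.
Selection qty ≥ 30: {(24, 30, hr, Gus), (24, 30, hr, Pat), (24, 30, hr, Sam), (24, 30, hr, Tai), (31, 34, rd, Bo), (31, 34, rd, Zed), (31, 39, k2, Bo), (31, 39, k2, Zed)}
Selection region ≠ k2 and qty ≠ 39: {(24, 30, hr, Gus), (24, 30, hr, Pat), (24, 30, hr, Sam), (24, 30, hr, Tai), (31, 34, rd, Bo), (31, 34, rd, Zed)}
Keep only column(s) cname, region, qty: {(Bo, rd, 34), (Gus, hr, 30), (Pat, hr, 30), (Sam, hr, 30), (Tai, hr, 30), (Zed, rd, 34)}

{(Bo, rd, 34), (Gus, hr, 30), (Pat, hr, 30), (Sam, hr, 30), (Tai, hr, 30), (Zed, rd, 34)}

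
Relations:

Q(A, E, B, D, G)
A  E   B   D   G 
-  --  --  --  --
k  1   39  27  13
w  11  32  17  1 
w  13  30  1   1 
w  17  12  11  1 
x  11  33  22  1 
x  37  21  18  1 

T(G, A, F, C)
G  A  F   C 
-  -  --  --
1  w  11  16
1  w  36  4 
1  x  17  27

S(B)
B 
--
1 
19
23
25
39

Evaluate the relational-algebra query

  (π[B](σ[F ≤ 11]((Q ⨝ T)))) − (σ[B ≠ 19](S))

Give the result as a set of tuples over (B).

{12, 30, 32}

Q ⋈ T (natural join on A, G): {(w, 11, 32, 17, 1, 11, 16), (w, 11, 32, 17, 1, 36, 4), (w, 13, 30, 1, 1, 11, 16), (w, 13, 30, 1, 1, 36, 4), (w, 17, 12, 11, 1, 11, 16), (w, 17, 12, 11, 1, 36, 4), (x, 11, 33, 22, 1, 17, 27), (x, 37, 21, 18, 1, 17, 27)}
Filtering on F ≤ 11 leaves {(w, 11, 32, 17, 1, 11, 16), (w, 13, 30, 1, 1, 11, 16), (w, 17, 12, 11, 1, 11, 16)}.
Projecting to B: {12, 30, 32}
Filtering on B ≠ 19 leaves {1, 23, 25, 39}.
Taking the difference: {12, 30, 32}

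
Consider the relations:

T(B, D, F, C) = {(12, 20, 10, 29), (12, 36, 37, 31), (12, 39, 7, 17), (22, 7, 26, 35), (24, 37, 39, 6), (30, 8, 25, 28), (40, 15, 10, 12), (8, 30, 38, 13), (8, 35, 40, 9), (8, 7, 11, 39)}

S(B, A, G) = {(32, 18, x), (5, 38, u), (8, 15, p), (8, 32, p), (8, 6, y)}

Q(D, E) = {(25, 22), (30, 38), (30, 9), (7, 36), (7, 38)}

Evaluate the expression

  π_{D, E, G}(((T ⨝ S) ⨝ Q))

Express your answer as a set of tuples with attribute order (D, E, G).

{(30, 38, p), (30, 38, y), (30, 9, p), (30, 9, y), (7, 36, p), (7, 36, y), (7, 38, p), (7, 38, y)}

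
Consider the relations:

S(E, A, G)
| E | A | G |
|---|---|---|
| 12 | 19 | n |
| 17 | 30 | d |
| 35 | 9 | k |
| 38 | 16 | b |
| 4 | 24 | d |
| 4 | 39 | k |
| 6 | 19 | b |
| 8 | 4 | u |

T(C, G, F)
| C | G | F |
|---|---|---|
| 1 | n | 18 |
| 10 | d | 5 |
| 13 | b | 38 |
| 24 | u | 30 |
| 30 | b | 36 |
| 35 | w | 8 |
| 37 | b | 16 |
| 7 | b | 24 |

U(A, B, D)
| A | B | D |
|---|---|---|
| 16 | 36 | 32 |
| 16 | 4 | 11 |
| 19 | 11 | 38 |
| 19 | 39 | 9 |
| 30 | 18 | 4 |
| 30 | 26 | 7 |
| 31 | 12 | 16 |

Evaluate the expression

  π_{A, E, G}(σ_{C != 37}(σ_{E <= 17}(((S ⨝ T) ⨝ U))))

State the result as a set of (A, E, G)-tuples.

Joining S and T on G yields {(12, 19, n, 1, 18), (17, 30, d, 10, 5), (38, 16, b, 13, 38), (38, 16, b, 30, 36), (38, 16, b, 37, 16), (38, 16, b, 7, 24), (4, 24, d, 10, 5), (6, 19, b, 13, 38), (6, 19, b, 30, 36), (6, 19, b, 37, 16), (6, 19, b, 7, 24), (8, 4, u, 24, 30)}.
Joining (S ⨝ T) and U on A yields {(12, 19, n, 1, 18, 11, 38), (12, 19, n, 1, 18, 39, 9), (17, 30, d, 10, 5, 18, 4), (17, 30, d, 10, 5, 26, 7), (38, 16, b, 13, 38, 36, 32), (38, 16, b, 13, 38, 4, 11), (38, 16, b, 30, 36, 36, 32), (38, 16, b, 30, 36, 4, 11), (38, 16, b, 37, 16, 36, 32), (38, 16, b, 37, 16, 4, 11), (38, 16, b, 7, 24, 36, 32), (38, 16, b, 7, 24, 4, 11), (6, 19, b, 13, 38, 11, 38), (6, 19, b, 13, 38, 39, 9), (6, 19, b, 30, 36, 11, 38), (6, 19, b, 30, 36, 39, 9), (6, 19, b, 37, 16, 11, 38), (6, 19, b, 37, 16, 39, 9), (6, 19, b, 7, 24, 11, 38), (6, 19, b, 7, 24, 39, 9)}.
Filtering on E <= 17 leaves {(12, 19, n, 1, 18, 11, 38), (12, 19, n, 1, 18, 39, 9), (17, 30, d, 10, 5, 18, 4), (17, 30, d, 10, 5, 26, 7), (6, 19, b, 13, 38, 11, 38), (6, 19, b, 13, 38, 39, 9), (6, 19, b, 30, 36, 11, 38), (6, 19, b, 30, 36, 39, 9), (6, 19, b, 37, 16, 11, 38), (6, 19, b, 37, 16, 39, 9), (6, 19, b, 7, 24, 11, 38), (6, 19, b, 7, 24, 39, 9)}.
Filtering on C != 37 leaves {(12, 19, n, 1, 18, 11, 38), (12, 19, n, 1, 18, 39, 9), (17, 30, d, 10, 5, 18, 4), (17, 30, d, 10, 5, 26, 7), (6, 19, b, 13, 38, 11, 38), (6, 19, b, 13, 38, 39, 9), (6, 19, b, 30, 36, 11, 38), (6, 19, b, 30, 36, 39, 9), (6, 19, b, 7, 24, 11, 38), (6, 19, b, 7, 24, 39, 9)}.
Keep only column(s) A, E, G (7 duplicate(s) eliminated): {(19, 12, n), (19, 6, b), (30, 17, d)}

{(19, 12, n), (19, 6, b), (30, 17, d)}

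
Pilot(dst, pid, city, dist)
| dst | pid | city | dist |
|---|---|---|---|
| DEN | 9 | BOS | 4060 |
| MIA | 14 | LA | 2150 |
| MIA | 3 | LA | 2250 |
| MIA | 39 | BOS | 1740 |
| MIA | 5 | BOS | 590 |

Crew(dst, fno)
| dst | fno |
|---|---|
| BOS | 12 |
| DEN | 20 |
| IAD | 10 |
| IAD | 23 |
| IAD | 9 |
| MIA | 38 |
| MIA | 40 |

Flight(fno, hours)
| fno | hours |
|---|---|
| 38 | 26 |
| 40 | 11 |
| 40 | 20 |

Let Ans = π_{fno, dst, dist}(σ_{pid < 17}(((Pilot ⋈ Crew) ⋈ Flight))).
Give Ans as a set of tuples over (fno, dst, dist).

{(38, MIA, 2150), (38, MIA, 2250), (38, MIA, 590), (40, MIA, 2150), (40, MIA, 2250), (40, MIA, 590)}

Pilot ⋈ Crew (natural join on dst): {(DEN, 9, BOS, 4060, 20), (MIA, 14, LA, 2150, 38), (MIA, 14, LA, 2150, 40), (MIA, 3, LA, 2250, 38), (MIA, 3, LA, 2250, 40), (MIA, 39, BOS, 1740, 38), (MIA, 39, BOS, 1740, 40), (MIA, 5, BOS, 590, 38), (MIA, 5, BOS, 590, 40)}
(Pilot ⋈ Crew) ⋈ Flight (natural join on fno): {(MIA, 14, LA, 2150, 38, 26), (MIA, 14, LA, 2150, 40, 11), (MIA, 14, LA, 2150, 40, 20), (MIA, 3, LA, 2250, 38, 26), (MIA, 3, LA, 2250, 40, 11), (MIA, 3, LA, 2250, 40, 20), (MIA, 39, BOS, 1740, 38, 26), (MIA, 39, BOS, 1740, 40, 11), (MIA, 39, BOS, 1740, 40, 20), (MIA, 5, BOS, 590, 38, 26), (MIA, 5, BOS, 590, 40, 11), (MIA, 5, BOS, 590, 40, 20)}
Filtering on pid < 17 leaves {(MIA, 14, LA, 2150, 38, 26), (MIA, 14, LA, 2150, 40, 11), (MIA, 14, LA, 2150, 40, 20), (MIA, 3, LA, 2250, 38, 26), (MIA, 3, LA, 2250, 40, 11), (MIA, 3, LA, 2250, 40, 20), (MIA, 5, BOS, 590, 38, 26), (MIA, 5, BOS, 590, 40, 11), (MIA, 5, BOS, 590, 40, 20)}.
π[fno, dst, dist]: project onto (fno, dst, dist) (3 duplicate(s) eliminated) → {(38, MIA, 2150), (38, MIA, 2250), (38, MIA, 590), (40, MIA, 2150), (40, MIA, 2250), (40, MIA, 590)}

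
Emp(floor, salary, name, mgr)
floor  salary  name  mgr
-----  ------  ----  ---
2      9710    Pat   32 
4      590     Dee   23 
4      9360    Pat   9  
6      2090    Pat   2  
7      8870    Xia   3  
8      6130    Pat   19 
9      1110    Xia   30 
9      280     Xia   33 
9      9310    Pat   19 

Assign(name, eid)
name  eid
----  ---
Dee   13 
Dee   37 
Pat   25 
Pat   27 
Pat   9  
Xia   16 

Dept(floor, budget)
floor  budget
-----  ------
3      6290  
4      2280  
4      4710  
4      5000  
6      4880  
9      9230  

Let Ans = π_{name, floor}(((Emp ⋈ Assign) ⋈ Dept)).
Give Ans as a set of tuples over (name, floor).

Emp ⋈ Assign (natural join on name): {(2, 9710, Pat, 32, 25), (2, 9710, Pat, 32, 27), (2, 9710, Pat, 32, 9), (4, 590, Dee, 23, 13), (4, 590, Dee, 23, 37), (4, 9360, Pat, 9, 25), (4, 9360, Pat, 9, 27), (4, 9360, Pat, 9, 9), (6, 2090, Pat, 2, 25), (6, 2090, Pat, 2, 27), (6, 2090, Pat, 2, 9), (7, 8870, Xia, 3, 16), (8, 6130, Pat, 19, 25), (8, 6130, Pat, 19, 27), (8, 6130, Pat, 19, 9), (9, 1110, Xia, 30, 16), (9, 280, Xia, 33, 16), (9, 9310, Pat, 19, 25), (9, 9310, Pat, 19, 27), (9, 9310, Pat, 19, 9)}
(Emp ⋈ Assign) ⋈ Dept (natural join on floor): {(4, 590, Dee, 23, 13, 2280), (4, 590, Dee, 23, 13, 4710), (4, 590, Dee, 23, 13, 5000), (4, 590, Dee, 23, 37, 2280), (4, 590, Dee, 23, 37, 4710), (4, 590, Dee, 23, 37, 5000), (4, 9360, Pat, 9, 25, 2280), (4, 9360, Pat, 9, 25, 4710), (4, 9360, Pat, 9, 25, 5000), (4, 9360, Pat, 9, 27, 2280), (4, 9360, Pat, 9, 27, 4710), (4, 9360, Pat, 9, 27, 5000), (4, 9360, Pat, 9, 9, 2280), (4, 9360, Pat, 9, 9, 4710), (4, 9360, Pat, 9, 9, 5000), (6, 2090, Pat, 2, 25, 4880), (6, 2090, Pat, 2, 27, 4880), (6, 2090, Pat, 2, 9, 4880), (9, 1110, Xia, 30, 16, 9230), (9, 280, Xia, 33, 16, 9230), (9, 9310, Pat, 19, 25, 9230), (9, 9310, Pat, 19, 27, 9230), (9, 9310, Pat, 19, 9, 9230)}
π[name, floor]: project onto (name, floor) (18 duplicate(s) eliminated) → {(Dee, 4), (Pat, 4), (Pat, 6), (Pat, 9), (Xia, 9)}

{(Dee, 4), (Pat, 4), (Pat, 6), (Pat, 9), (Xia, 9)}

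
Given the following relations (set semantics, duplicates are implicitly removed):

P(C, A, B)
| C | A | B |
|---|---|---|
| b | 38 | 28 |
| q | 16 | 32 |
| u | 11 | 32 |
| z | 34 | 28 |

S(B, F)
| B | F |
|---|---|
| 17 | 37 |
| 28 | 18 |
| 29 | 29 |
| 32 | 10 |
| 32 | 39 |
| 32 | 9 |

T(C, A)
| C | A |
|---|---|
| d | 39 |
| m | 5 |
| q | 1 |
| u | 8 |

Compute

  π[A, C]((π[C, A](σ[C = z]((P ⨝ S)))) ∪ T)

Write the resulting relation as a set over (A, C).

Joining P and S on B yields {(b, 38, 28, 18), (q, 16, 32, 10), (q, 16, 32, 39), (q, 16, 32, 9), (u, 11, 32, 10), (u, 11, 32, 39), (u, 11, 32, 9), (z, 34, 28, 18)}.
Apply σ_{C = z}; surviving tuples: {(z, 34, 28, 18)}
Projecting to C, A: {(z, 34)}
Union: {(z, 34)} with {(d, 39), (m, 5), (q, 1), (u, 8)} → {(d, 39), (m, 5), (q, 1), (u, 8), (z, 34)}
Projecting to A, C: {(1, q), (34, z), (39, d), (5, m), (8, u)}

{(1, q), (34, z), (39, d), (5, m), (8, u)}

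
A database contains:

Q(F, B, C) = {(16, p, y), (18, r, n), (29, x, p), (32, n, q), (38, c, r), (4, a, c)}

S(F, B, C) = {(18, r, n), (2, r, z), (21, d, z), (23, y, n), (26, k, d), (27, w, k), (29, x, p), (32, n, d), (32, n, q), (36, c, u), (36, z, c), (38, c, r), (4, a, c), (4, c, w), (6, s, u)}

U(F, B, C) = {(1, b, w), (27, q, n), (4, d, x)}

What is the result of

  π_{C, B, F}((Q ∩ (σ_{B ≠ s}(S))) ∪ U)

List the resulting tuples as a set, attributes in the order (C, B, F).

σ[B ≠ s]: keep tuples satisfying B ≠ s → {(18, r, n), (2, r, z), (21, d, z), (23, y, n), (26, k, d), (27, w, k), (29, x, p), (32, n, d), (32, n, q), (36, c, u), (36, z, c), (38, c, r), (4, a, c), (4, c, w)}
Intersection: {(16, p, y), (18, r, n), (29, x, p), (32, n, q), (38, c, r), (4, a, c)} with {(18, r, n), (2, r, z), (21, d, z), (23, y, n), (26, k, d), (27, w, k), (29, x, p), (32, n, d), (32, n, q), (36, c, u), (36, z, c), (38, c, r), (4, a, c), (4, c, w)} → {(18, r, n), (29, x, p), (32, n, q), (38, c, r), (4, a, c)}
Union: {(18, r, n), (29, x, p), (32, n, q), (38, c, r), (4, a, c)} with {(1, b, w), (27, q, n), (4, d, x)} → {(1, b, w), (18, r, n), (27, q, n), (29, x, p), (32, n, q), (38, c, r), (4, a, c), (4, d, x)}
Projecting to C, B, F: {(c, a, 4), (n, q, 27), (n, r, 18), (p, x, 29), (q, n, 32), (r, c, 38), (w, b, 1), (x, d, 4)}

{(c, a, 4), (n, q, 27), (n, r, 18), (p, x, 29), (q, n, 32), (r, c, 38), (w, b, 1), (x, d, 4)}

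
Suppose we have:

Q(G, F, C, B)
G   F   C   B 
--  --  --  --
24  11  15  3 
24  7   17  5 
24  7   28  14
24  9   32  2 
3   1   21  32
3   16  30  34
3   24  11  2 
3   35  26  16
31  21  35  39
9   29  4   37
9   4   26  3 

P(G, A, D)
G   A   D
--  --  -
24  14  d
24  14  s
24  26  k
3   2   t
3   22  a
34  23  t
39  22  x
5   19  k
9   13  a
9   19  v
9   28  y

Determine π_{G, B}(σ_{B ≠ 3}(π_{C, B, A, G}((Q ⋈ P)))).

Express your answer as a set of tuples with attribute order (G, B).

{(24, 14), (24, 2), (24, 5), (3, 16), (3, 2), (3, 32), (3, 34), (9, 37)}

Q ⋈ P (natural join on G): {(24, 11, 15, 3, 14, d), (24, 11, 15, 3, 14, s), (24, 11, 15, 3, 26, k), (24, 7, 17, 5, 14, d), (24, 7, 17, 5, 14, s), (24, 7, 17, 5, 26, k), (24, 7, 28, 14, 14, d), (24, 7, 28, 14, 14, s), (24, 7, 28, 14, 26, k), (24, 9, 32, 2, 14, d), (24, 9, 32, 2, 14, s), (24, 9, 32, 2, 26, k), (3, 1, 21, 32, 2, t), (3, 1, 21, 32, 22, a), (3, 16, 30, 34, 2, t), (3, 16, 30, 34, 22, a), (3, 24, 11, 2, 2, t), (3, 24, 11, 2, 22, a), (3, 35, 26, 16, 2, t), (3, 35, 26, 16, 22, a), (9, 29, 4, 37, 13, a), (9, 29, 4, 37, 19, v), (9, 29, 4, 37, 28, y), (9, 4, 26, 3, 13, a), (9, 4, 26, 3, 19, v), (9, 4, 26, 3, 28, y)}
π_{C, B, A, G} gives {(11, 2, 2, 3), (11, 2, 22, 3), (15, 3, 14, 24), (15, 3, 26, 24), (17, 5, 14, 24), (17, 5, 26, 24), (21, 32, 2, 3), (21, 32, 22, 3), (26, 16, 2, 3), (26, 16, 22, 3), (26, 3, 13, 9), (26, 3, 19, 9), (26, 3, 28, 9), (28, 14, 14, 24), (28, 14, 26, 24), (30, 34, 2, 3), (30, 34, 22, 3), (32, 2, 14, 24), (32, 2, 26, 24), (4, 37, 13, 9), (4, 37, 19, 9), (4, 37, 28, 9)} (4 duplicate(s) eliminated).
Selection B ≠ 3: {(11, 2, 2, 3), (11, 2, 22, 3), (17, 5, 14, 24), (17, 5, 26, 24), (21, 32, 2, 3), (21, 32, 22, 3), (26, 16, 2, 3), (26, 16, 22, 3), (28, 14, 14, 24), (28, 14, 26, 24), (30, 34, 2, 3), (30, 34, 22, 3), (32, 2, 14, 24), (32, 2, 26, 24), (4, 37, 13, 9), (4, 37, 19, 9), (4, 37, 28, 9)}
π_{G, B} gives {(24, 14), (24, 2), (24, 5), (3, 16), (3, 2), (3, 32), (3, 34), (9, 37)} (9 duplicate(s) eliminated).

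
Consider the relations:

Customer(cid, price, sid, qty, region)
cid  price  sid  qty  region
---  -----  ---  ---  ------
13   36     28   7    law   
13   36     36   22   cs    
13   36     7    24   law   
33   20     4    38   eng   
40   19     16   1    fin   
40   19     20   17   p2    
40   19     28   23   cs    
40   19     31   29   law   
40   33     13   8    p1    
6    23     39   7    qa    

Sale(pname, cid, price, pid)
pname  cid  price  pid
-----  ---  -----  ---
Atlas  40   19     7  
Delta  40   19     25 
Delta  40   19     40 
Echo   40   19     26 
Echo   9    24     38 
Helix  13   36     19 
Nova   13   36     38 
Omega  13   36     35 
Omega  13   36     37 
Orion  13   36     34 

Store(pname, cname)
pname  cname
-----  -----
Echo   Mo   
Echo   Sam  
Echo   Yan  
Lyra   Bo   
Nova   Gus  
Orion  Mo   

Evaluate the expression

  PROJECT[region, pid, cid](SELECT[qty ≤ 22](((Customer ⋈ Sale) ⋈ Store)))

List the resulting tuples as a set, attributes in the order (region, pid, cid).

{(cs, 34, 13), (cs, 38, 13), (fin, 26, 40), (law, 34, 13), (law, 38, 13), (p2, 26, 40)}

Customer ⋈ Sale (natural join on cid, price): {(13, 36, 28, 7, law, Helix, 19), (13, 36, 28, 7, law, Nova, 38), (13, 36, 28, 7, law, Omega, 35), (13, 36, 28, 7, law, Omega, 37), (13, 36, 28, 7, law, Orion, 34), (13, 36, 36, 22, cs, Helix, 19), (13, 36, 36, 22, cs, Nova, 38), (13, 36, 36, 22, cs, Omega, 35), (13, 36, 36, 22, cs, Omega, 37), (13, 36, 36, 22, cs, Orion, 34), (13, 36, 7, 24, law, Helix, 19), (13, 36, 7, 24, law, Nova, 38), (13, 36, 7, 24, law, Omega, 35), (13, 36, 7, 24, law, Omega, 37), (13, 36, 7, 24, law, Orion, 34), (40, 19, 16, 1, fin, Atlas, 7), (40, 19, 16, 1, fin, Delta, 25), (40, 19, 16, 1, fin, Delta, 40), (40, 19, 16, 1, fin, Echo, 26), (40, 19, 20, 17, p2, Atlas, 7), (40, 19, 20, 17, p2, Delta, 25), (40, 19, 20, 17, p2, Delta, 40), (40, 19, 20, 17, p2, Echo, 26), (40, 19, 28, 23, cs, Atlas, 7), (40, 19, 28, 23, cs, Delta, 25), (40, 19, 28, 23, cs, Delta, 40), (40, 19, 28, 23, cs, Echo, 26), (40, 19, 31, 29, law, Atlas, 7), (40, 19, 31, 29, law, Delta, 25), (40, 19, 31, 29, law, Delta, 40), (40, 19, 31, 29, law, Echo, 26)}
(Customer ⋈ Sale) ⋈ Store (natural join on pname): {(13, 36, 28, 7, law, Nova, 38, Gus), (13, 36, 28, 7, law, Orion, 34, Mo), (13, 36, 36, 22, cs, Nova, 38, Gus), (13, 36, 36, 22, cs, Orion, 34, Mo), (13, 36, 7, 24, law, Nova, 38, Gus), (13, 36, 7, 24, law, Orion, 34, Mo), (40, 19, 16, 1, fin, Echo, 26, Mo), (40, 19, 16, 1, fin, Echo, 26, Sam), (40, 19, 16, 1, fin, Echo, 26, Yan), (40, 19, 20, 17, p2, Echo, 26, Mo), (40, 19, 20, 17, p2, Echo, 26, Sam), (40, 19, 20, 17, p2, Echo, 26, Yan), (40, 19, 28, 23, cs, Echo, 26, Mo), (40, 19, 28, 23, cs, Echo, 26, Sam), (40, 19, 28, 23, cs, Echo, 26, Yan), (40, 19, 31, 29, law, Echo, 26, Mo), (40, 19, 31, 29, law, Echo, 26, Sam), (40, 19, 31, 29, law, Echo, 26, Yan)}
Selection qty ≤ 22: {(13, 36, 28, 7, law, Nova, 38, Gus), (13, 36, 28, 7, law, Orion, 34, Mo), (13, 36, 36, 22, cs, Nova, 38, Gus), (13, 36, 36, 22, cs, Orion, 34, Mo), (40, 19, 16, 1, fin, Echo, 26, Mo), (40, 19, 16, 1, fin, Echo, 26, Sam), (40, 19, 16, 1, fin, Echo, 26, Yan), (40, 19, 20, 17, p2, Echo, 26, Mo), (40, 19, 20, 17, p2, Echo, 26, Sam), (40, 19, 20, 17, p2, Echo, 26, Yan)}
π_{region, pid, cid} gives {(cs, 34, 13), (cs, 38, 13), (fin, 26, 40), (law, 34, 13), (law, 38, 13), (p2, 26, 40)} (4 duplicate(s) eliminated).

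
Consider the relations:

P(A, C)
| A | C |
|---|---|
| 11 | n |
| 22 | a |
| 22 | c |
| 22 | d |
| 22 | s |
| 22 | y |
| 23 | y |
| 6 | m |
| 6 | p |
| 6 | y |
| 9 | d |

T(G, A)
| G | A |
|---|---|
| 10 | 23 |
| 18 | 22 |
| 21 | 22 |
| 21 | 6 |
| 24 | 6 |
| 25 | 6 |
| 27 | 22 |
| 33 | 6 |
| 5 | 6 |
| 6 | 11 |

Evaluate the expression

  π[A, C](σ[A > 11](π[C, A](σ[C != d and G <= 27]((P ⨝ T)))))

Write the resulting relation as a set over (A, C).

{(22, a), (22, c), (22, s), (22, y), (23, y)}

Natural join on A: {(11, n, 6), (22, a, 18), (22, a, 21), (22, a, 27), (22, c, 18), (22, c, 21), (22, c, 27), (22, d, 18), (22, d, 21), (22, d, 27), (22, s, 18), (22, s, 21), (22, s, 27), (22, y, 18), (22, y, 21), (22, y, 27), (23, y, 10), (6, m, 21), (6, m, 24), (6, m, 25), (6, m, 33), (6, m, 5), (6, p, 21), (6, p, 24), (6, p, 25), (6, p, 33), (6, p, 5), (6, y, 21), (6, y, 24), (6, y, 25), (6, y, 33), (6, y, 5)}
Selection C != d and G <= 27: {(11, n, 6), (22, a, 18), (22, a, 21), (22, a, 27), (22, c, 18), (22, c, 21), (22, c, 27), (22, s, 18), (22, s, 21), (22, s, 27), (22, y, 18), (22, y, 21), (22, y, 27), (23, y, 10), (6, m, 21), (6, m, 24), (6, m, 25), (6, m, 5), (6, p, 21), (6, p, 24), (6, p, 25), (6, p, 5), (6, y, 21), (6, y, 24), (6, y, 25), (6, y, 5)}
Projecting to C, A (17 duplicate(s) eliminated): {(a, 22), (c, 22), (m, 6), (n, 11), (p, 6), (s, 22), (y, 22), (y, 23), (y, 6)}
Selection A > 11: {(a, 22), (c, 22), (s, 22), (y, 22), (y, 23)}
Projecting to A, C: {(22, a), (22, c), (22, s), (22, y), (23, y)}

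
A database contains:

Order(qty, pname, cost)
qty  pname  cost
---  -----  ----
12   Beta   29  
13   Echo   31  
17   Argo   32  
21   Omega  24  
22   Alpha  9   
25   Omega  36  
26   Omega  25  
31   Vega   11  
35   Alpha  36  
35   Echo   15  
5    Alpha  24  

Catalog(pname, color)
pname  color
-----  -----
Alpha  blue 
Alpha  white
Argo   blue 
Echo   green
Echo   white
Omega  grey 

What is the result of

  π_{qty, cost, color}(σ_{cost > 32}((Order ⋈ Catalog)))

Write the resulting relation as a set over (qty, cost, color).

{(25, 36, grey), (35, 36, blue), (35, 36, white)}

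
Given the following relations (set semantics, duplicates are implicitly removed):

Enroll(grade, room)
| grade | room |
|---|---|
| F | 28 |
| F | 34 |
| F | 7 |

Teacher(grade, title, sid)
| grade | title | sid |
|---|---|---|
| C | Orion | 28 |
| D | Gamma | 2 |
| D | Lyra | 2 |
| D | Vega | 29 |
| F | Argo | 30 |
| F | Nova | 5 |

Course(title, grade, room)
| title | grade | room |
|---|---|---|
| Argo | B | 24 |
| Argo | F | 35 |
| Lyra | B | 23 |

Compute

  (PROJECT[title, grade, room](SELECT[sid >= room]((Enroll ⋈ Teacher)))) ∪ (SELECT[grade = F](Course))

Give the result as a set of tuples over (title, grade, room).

Enroll ⋈ Teacher (natural join on grade): {(F, 28, Argo, 30), (F, 28, Nova, 5), (F, 34, Argo, 30), (F, 34, Nova, 5), (F, 7, Argo, 30), (F, 7, Nova, 5)}
Selection sid >= room: {(F, 28, Argo, 30), (F, 7, Argo, 30)}
Projecting to title, grade, room: {(Argo, F, 28), (Argo, F, 7)}
Selection grade = F: {(Argo, F, 35)}
Taking the union: {(Argo, F, 28), (Argo, F, 35), (Argo, F, 7)}

{(Argo, F, 28), (Argo, F, 35), (Argo, F, 7)}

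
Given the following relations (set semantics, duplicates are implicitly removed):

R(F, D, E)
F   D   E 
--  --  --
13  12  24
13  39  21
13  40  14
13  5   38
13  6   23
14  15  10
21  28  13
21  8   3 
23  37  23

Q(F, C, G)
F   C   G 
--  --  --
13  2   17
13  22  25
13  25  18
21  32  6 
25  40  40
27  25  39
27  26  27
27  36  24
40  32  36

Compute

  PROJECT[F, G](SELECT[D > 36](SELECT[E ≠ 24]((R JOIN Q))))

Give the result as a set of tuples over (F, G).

{(13, 17), (13, 18), (13, 25)}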